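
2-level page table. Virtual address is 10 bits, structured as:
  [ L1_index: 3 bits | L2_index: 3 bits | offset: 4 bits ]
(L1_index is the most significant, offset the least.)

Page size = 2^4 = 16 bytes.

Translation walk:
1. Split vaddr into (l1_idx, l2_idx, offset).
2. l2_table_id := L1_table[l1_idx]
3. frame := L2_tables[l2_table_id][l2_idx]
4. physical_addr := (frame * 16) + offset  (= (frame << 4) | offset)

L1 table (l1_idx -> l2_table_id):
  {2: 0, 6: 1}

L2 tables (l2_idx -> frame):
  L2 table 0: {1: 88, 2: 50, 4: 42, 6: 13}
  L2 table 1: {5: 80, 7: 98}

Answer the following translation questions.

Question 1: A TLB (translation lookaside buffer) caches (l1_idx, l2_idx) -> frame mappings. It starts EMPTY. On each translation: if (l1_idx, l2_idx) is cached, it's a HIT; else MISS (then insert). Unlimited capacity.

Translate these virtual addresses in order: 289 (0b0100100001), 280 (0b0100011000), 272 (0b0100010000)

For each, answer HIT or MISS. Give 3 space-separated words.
Answer: MISS MISS HIT

Derivation:
vaddr=289: (2,2) not in TLB -> MISS, insert
vaddr=280: (2,1) not in TLB -> MISS, insert
vaddr=272: (2,1) in TLB -> HIT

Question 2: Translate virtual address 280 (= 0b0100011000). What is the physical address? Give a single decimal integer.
Answer: 1416

Derivation:
vaddr = 280 = 0b0100011000
Split: l1_idx=2, l2_idx=1, offset=8
L1[2] = 0
L2[0][1] = 88
paddr = 88 * 16 + 8 = 1416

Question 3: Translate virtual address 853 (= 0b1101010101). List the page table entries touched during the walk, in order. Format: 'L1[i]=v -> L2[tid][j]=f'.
vaddr = 853 = 0b1101010101
Split: l1_idx=6, l2_idx=5, offset=5

Answer: L1[6]=1 -> L2[1][5]=80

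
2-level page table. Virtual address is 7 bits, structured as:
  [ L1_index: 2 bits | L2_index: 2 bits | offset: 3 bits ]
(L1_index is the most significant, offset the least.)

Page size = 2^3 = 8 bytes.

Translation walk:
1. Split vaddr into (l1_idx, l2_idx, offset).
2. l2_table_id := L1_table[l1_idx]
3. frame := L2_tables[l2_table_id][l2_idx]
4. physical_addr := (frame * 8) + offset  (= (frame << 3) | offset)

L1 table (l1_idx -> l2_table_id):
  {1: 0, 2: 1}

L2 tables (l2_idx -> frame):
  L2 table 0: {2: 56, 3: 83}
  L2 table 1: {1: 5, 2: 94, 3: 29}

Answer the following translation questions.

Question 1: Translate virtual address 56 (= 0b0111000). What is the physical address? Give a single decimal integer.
vaddr = 56 = 0b0111000
Split: l1_idx=1, l2_idx=3, offset=0
L1[1] = 0
L2[0][3] = 83
paddr = 83 * 8 + 0 = 664

Answer: 664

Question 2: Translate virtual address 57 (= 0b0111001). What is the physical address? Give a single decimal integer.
vaddr = 57 = 0b0111001
Split: l1_idx=1, l2_idx=3, offset=1
L1[1] = 0
L2[0][3] = 83
paddr = 83 * 8 + 1 = 665

Answer: 665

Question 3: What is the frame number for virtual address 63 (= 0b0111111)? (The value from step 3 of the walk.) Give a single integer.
Answer: 83

Derivation:
vaddr = 63: l1_idx=1, l2_idx=3
L1[1] = 0; L2[0][3] = 83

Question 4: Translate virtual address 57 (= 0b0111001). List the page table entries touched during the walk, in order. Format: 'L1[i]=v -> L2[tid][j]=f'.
Answer: L1[1]=0 -> L2[0][3]=83

Derivation:
vaddr = 57 = 0b0111001
Split: l1_idx=1, l2_idx=3, offset=1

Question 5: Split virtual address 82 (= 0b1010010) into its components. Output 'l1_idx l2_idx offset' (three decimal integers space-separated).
vaddr = 82 = 0b1010010
  top 2 bits -> l1_idx = 2
  next 2 bits -> l2_idx = 2
  bottom 3 bits -> offset = 2

Answer: 2 2 2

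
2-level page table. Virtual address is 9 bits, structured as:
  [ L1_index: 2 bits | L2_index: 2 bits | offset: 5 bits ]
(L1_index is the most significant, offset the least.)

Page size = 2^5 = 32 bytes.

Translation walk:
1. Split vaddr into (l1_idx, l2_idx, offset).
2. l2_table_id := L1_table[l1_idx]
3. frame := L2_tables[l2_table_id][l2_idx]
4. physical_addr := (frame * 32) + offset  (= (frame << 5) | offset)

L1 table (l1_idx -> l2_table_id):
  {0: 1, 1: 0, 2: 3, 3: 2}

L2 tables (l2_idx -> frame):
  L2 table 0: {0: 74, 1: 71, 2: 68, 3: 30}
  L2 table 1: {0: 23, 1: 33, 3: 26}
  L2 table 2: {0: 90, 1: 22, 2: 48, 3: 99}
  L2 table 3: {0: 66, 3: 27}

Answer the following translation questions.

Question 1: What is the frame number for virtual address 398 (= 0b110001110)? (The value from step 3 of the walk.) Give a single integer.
vaddr = 398: l1_idx=3, l2_idx=0
L1[3] = 2; L2[2][0] = 90

Answer: 90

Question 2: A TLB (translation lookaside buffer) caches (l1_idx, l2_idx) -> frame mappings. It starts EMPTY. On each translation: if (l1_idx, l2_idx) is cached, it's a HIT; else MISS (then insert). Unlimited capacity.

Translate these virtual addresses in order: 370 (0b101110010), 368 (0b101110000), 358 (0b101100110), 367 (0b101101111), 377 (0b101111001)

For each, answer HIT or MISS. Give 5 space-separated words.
vaddr=370: (2,3) not in TLB -> MISS, insert
vaddr=368: (2,3) in TLB -> HIT
vaddr=358: (2,3) in TLB -> HIT
vaddr=367: (2,3) in TLB -> HIT
vaddr=377: (2,3) in TLB -> HIT

Answer: MISS HIT HIT HIT HIT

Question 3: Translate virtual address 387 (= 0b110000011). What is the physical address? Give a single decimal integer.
vaddr = 387 = 0b110000011
Split: l1_idx=3, l2_idx=0, offset=3
L1[3] = 2
L2[2][0] = 90
paddr = 90 * 32 + 3 = 2883

Answer: 2883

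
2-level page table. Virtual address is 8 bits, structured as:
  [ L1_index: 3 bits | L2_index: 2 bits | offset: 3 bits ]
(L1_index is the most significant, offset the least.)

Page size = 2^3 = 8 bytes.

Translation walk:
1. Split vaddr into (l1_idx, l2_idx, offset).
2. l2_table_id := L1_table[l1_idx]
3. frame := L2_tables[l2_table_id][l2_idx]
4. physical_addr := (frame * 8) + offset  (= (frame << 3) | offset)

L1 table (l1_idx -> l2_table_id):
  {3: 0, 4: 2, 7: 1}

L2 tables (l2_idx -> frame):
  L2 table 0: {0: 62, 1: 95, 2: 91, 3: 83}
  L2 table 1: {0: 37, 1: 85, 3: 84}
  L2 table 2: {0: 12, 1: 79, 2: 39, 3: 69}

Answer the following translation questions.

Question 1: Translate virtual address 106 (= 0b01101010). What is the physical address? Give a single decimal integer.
Answer: 762

Derivation:
vaddr = 106 = 0b01101010
Split: l1_idx=3, l2_idx=1, offset=2
L1[3] = 0
L2[0][1] = 95
paddr = 95 * 8 + 2 = 762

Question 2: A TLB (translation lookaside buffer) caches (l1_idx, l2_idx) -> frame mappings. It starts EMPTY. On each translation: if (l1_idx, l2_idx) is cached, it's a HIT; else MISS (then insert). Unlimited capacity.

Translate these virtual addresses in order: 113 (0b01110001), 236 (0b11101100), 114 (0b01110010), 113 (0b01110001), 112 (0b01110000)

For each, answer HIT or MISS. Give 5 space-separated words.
Answer: MISS MISS HIT HIT HIT

Derivation:
vaddr=113: (3,2) not in TLB -> MISS, insert
vaddr=236: (7,1) not in TLB -> MISS, insert
vaddr=114: (3,2) in TLB -> HIT
vaddr=113: (3,2) in TLB -> HIT
vaddr=112: (3,2) in TLB -> HIT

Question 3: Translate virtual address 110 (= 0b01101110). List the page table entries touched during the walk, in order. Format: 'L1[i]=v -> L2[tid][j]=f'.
vaddr = 110 = 0b01101110
Split: l1_idx=3, l2_idx=1, offset=6

Answer: L1[3]=0 -> L2[0][1]=95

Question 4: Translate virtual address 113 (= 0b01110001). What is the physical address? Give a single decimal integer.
vaddr = 113 = 0b01110001
Split: l1_idx=3, l2_idx=2, offset=1
L1[3] = 0
L2[0][2] = 91
paddr = 91 * 8 + 1 = 729

Answer: 729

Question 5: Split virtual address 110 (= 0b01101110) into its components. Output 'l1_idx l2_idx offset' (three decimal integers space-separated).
Answer: 3 1 6

Derivation:
vaddr = 110 = 0b01101110
  top 3 bits -> l1_idx = 3
  next 2 bits -> l2_idx = 1
  bottom 3 bits -> offset = 6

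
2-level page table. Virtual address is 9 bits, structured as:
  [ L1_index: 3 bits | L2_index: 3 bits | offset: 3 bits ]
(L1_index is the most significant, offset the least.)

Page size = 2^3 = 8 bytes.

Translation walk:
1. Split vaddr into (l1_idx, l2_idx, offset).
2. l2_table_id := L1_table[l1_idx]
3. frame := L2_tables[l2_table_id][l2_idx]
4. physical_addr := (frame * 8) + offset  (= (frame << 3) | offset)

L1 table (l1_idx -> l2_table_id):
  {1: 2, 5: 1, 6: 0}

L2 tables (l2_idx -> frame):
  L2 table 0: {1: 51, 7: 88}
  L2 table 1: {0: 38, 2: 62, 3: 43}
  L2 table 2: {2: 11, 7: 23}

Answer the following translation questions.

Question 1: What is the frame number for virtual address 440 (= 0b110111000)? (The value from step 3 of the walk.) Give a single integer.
vaddr = 440: l1_idx=6, l2_idx=7
L1[6] = 0; L2[0][7] = 88

Answer: 88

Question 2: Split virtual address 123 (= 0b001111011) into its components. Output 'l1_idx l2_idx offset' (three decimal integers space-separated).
Answer: 1 7 3

Derivation:
vaddr = 123 = 0b001111011
  top 3 bits -> l1_idx = 1
  next 3 bits -> l2_idx = 7
  bottom 3 bits -> offset = 3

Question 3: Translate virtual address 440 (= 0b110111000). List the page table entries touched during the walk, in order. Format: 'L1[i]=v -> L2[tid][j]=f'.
vaddr = 440 = 0b110111000
Split: l1_idx=6, l2_idx=7, offset=0

Answer: L1[6]=0 -> L2[0][7]=88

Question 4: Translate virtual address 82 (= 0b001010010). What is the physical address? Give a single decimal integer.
Answer: 90

Derivation:
vaddr = 82 = 0b001010010
Split: l1_idx=1, l2_idx=2, offset=2
L1[1] = 2
L2[2][2] = 11
paddr = 11 * 8 + 2 = 90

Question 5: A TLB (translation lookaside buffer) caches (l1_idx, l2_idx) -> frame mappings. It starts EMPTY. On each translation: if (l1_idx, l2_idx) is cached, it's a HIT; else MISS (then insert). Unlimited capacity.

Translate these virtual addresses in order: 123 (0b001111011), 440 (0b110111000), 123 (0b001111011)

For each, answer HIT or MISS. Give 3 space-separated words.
Answer: MISS MISS HIT

Derivation:
vaddr=123: (1,7) not in TLB -> MISS, insert
vaddr=440: (6,7) not in TLB -> MISS, insert
vaddr=123: (1,7) in TLB -> HIT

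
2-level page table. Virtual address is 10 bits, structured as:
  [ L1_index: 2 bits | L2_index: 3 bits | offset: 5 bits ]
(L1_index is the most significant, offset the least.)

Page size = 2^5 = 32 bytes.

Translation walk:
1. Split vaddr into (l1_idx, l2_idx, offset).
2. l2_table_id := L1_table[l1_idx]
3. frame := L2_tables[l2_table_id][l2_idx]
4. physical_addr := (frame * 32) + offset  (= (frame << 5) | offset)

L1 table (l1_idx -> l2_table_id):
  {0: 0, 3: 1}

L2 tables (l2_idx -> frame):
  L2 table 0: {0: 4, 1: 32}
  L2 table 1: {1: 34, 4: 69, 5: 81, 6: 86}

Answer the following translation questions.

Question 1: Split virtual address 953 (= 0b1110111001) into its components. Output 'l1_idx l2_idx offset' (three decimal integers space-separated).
Answer: 3 5 25

Derivation:
vaddr = 953 = 0b1110111001
  top 2 bits -> l1_idx = 3
  next 3 bits -> l2_idx = 5
  bottom 5 bits -> offset = 25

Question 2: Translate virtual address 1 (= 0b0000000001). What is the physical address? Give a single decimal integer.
Answer: 129

Derivation:
vaddr = 1 = 0b0000000001
Split: l1_idx=0, l2_idx=0, offset=1
L1[0] = 0
L2[0][0] = 4
paddr = 4 * 32 + 1 = 129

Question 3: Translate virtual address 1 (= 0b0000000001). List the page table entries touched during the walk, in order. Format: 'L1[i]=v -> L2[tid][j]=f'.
Answer: L1[0]=0 -> L2[0][0]=4

Derivation:
vaddr = 1 = 0b0000000001
Split: l1_idx=0, l2_idx=0, offset=1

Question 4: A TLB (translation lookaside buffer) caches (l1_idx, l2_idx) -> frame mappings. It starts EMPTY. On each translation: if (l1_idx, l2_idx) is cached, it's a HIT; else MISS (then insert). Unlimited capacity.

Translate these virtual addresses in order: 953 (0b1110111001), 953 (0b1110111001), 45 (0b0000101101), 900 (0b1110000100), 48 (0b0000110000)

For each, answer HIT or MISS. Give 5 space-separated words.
vaddr=953: (3,5) not in TLB -> MISS, insert
vaddr=953: (3,5) in TLB -> HIT
vaddr=45: (0,1) not in TLB -> MISS, insert
vaddr=900: (3,4) not in TLB -> MISS, insert
vaddr=48: (0,1) in TLB -> HIT

Answer: MISS HIT MISS MISS HIT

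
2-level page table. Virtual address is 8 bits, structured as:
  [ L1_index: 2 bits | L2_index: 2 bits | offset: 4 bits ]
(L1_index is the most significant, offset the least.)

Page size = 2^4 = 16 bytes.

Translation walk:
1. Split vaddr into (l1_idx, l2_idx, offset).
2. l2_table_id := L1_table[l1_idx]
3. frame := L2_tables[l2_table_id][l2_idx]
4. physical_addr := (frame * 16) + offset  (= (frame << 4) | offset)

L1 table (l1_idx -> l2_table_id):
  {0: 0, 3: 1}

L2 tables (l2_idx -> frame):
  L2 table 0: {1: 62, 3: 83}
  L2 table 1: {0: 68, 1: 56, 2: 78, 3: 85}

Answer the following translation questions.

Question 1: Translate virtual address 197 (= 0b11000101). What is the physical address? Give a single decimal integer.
vaddr = 197 = 0b11000101
Split: l1_idx=3, l2_idx=0, offset=5
L1[3] = 1
L2[1][0] = 68
paddr = 68 * 16 + 5 = 1093

Answer: 1093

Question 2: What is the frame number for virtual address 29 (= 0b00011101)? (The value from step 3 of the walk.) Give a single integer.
vaddr = 29: l1_idx=0, l2_idx=1
L1[0] = 0; L2[0][1] = 62

Answer: 62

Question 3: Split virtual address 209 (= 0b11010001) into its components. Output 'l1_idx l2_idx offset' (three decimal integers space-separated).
Answer: 3 1 1

Derivation:
vaddr = 209 = 0b11010001
  top 2 bits -> l1_idx = 3
  next 2 bits -> l2_idx = 1
  bottom 4 bits -> offset = 1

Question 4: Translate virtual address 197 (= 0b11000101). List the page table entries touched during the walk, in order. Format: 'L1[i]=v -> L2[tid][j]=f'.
Answer: L1[3]=1 -> L2[1][0]=68

Derivation:
vaddr = 197 = 0b11000101
Split: l1_idx=3, l2_idx=0, offset=5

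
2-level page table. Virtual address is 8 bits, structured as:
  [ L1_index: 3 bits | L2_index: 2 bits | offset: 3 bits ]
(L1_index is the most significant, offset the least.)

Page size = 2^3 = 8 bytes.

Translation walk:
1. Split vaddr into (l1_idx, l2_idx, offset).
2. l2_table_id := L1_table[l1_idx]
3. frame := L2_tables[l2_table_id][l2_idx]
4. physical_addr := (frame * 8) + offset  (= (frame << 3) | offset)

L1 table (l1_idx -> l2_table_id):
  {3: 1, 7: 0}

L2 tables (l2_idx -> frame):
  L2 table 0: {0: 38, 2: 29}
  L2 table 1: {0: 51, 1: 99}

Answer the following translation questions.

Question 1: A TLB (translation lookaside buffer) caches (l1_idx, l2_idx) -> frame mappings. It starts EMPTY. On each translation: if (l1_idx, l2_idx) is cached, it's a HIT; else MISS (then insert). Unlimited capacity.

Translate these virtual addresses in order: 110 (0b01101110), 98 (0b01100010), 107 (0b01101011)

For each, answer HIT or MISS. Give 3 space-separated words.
vaddr=110: (3,1) not in TLB -> MISS, insert
vaddr=98: (3,0) not in TLB -> MISS, insert
vaddr=107: (3,1) in TLB -> HIT

Answer: MISS MISS HIT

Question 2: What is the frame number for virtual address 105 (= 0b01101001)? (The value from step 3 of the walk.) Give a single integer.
Answer: 99

Derivation:
vaddr = 105: l1_idx=3, l2_idx=1
L1[3] = 1; L2[1][1] = 99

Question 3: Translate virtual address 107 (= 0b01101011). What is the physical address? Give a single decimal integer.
Answer: 795

Derivation:
vaddr = 107 = 0b01101011
Split: l1_idx=3, l2_idx=1, offset=3
L1[3] = 1
L2[1][1] = 99
paddr = 99 * 8 + 3 = 795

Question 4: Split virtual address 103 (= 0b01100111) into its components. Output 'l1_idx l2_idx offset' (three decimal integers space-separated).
vaddr = 103 = 0b01100111
  top 3 bits -> l1_idx = 3
  next 2 bits -> l2_idx = 0
  bottom 3 bits -> offset = 7

Answer: 3 0 7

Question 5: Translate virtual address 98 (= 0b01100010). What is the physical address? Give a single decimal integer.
Answer: 410

Derivation:
vaddr = 98 = 0b01100010
Split: l1_idx=3, l2_idx=0, offset=2
L1[3] = 1
L2[1][0] = 51
paddr = 51 * 8 + 2 = 410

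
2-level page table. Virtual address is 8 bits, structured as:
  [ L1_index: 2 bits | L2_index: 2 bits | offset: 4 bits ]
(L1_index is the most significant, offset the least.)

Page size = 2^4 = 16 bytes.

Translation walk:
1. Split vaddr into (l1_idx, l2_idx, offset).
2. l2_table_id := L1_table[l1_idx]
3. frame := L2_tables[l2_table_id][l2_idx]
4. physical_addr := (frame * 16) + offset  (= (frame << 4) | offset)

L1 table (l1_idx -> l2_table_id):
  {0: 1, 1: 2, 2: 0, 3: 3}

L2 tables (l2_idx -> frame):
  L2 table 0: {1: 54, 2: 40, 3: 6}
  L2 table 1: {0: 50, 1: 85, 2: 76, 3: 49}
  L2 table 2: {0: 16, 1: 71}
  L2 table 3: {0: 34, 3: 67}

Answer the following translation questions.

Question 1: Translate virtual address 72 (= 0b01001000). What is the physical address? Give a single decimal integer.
vaddr = 72 = 0b01001000
Split: l1_idx=1, l2_idx=0, offset=8
L1[1] = 2
L2[2][0] = 16
paddr = 16 * 16 + 8 = 264

Answer: 264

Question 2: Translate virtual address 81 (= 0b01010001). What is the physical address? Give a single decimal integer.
vaddr = 81 = 0b01010001
Split: l1_idx=1, l2_idx=1, offset=1
L1[1] = 2
L2[2][1] = 71
paddr = 71 * 16 + 1 = 1137

Answer: 1137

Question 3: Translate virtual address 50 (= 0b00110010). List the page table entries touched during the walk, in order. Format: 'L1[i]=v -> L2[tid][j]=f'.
vaddr = 50 = 0b00110010
Split: l1_idx=0, l2_idx=3, offset=2

Answer: L1[0]=1 -> L2[1][3]=49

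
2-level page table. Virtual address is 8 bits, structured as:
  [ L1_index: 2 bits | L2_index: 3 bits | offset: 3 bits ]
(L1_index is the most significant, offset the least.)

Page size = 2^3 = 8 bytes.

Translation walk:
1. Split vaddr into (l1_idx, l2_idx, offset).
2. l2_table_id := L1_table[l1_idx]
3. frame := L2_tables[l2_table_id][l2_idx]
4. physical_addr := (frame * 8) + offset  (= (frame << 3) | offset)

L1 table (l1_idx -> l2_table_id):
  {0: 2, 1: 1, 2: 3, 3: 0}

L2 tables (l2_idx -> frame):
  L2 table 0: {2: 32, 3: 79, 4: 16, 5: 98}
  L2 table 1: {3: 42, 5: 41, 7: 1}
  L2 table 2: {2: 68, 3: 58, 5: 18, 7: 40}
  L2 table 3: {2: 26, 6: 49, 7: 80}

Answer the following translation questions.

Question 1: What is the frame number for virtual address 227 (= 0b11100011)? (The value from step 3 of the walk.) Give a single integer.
vaddr = 227: l1_idx=3, l2_idx=4
L1[3] = 0; L2[0][4] = 16

Answer: 16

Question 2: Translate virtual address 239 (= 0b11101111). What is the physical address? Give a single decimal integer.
vaddr = 239 = 0b11101111
Split: l1_idx=3, l2_idx=5, offset=7
L1[3] = 0
L2[0][5] = 98
paddr = 98 * 8 + 7 = 791

Answer: 791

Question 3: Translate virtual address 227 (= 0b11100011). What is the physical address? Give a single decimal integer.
vaddr = 227 = 0b11100011
Split: l1_idx=3, l2_idx=4, offset=3
L1[3] = 0
L2[0][4] = 16
paddr = 16 * 8 + 3 = 131

Answer: 131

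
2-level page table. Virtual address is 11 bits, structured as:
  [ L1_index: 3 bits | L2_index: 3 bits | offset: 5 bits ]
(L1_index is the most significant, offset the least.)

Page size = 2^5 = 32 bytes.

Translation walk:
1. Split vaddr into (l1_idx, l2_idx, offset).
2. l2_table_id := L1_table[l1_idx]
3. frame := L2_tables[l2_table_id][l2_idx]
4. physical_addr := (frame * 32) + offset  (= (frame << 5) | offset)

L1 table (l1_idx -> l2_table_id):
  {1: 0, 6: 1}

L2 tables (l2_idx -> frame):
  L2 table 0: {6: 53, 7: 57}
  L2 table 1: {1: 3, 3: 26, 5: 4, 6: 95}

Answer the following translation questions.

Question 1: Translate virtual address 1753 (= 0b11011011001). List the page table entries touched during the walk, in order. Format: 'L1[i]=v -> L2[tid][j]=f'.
vaddr = 1753 = 0b11011011001
Split: l1_idx=6, l2_idx=6, offset=25

Answer: L1[6]=1 -> L2[1][6]=95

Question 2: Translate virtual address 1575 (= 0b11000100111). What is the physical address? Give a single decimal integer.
vaddr = 1575 = 0b11000100111
Split: l1_idx=6, l2_idx=1, offset=7
L1[6] = 1
L2[1][1] = 3
paddr = 3 * 32 + 7 = 103

Answer: 103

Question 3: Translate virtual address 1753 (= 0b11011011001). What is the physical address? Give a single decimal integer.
vaddr = 1753 = 0b11011011001
Split: l1_idx=6, l2_idx=6, offset=25
L1[6] = 1
L2[1][6] = 95
paddr = 95 * 32 + 25 = 3065

Answer: 3065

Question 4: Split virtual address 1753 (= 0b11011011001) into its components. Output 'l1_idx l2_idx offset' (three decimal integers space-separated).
Answer: 6 6 25

Derivation:
vaddr = 1753 = 0b11011011001
  top 3 bits -> l1_idx = 6
  next 3 bits -> l2_idx = 6
  bottom 5 bits -> offset = 25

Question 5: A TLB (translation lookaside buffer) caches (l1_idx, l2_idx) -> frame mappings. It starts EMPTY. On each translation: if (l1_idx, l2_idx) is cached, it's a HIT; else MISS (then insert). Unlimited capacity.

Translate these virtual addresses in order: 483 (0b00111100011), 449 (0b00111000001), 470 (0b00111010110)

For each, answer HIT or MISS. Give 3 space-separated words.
vaddr=483: (1,7) not in TLB -> MISS, insert
vaddr=449: (1,6) not in TLB -> MISS, insert
vaddr=470: (1,6) in TLB -> HIT

Answer: MISS MISS HIT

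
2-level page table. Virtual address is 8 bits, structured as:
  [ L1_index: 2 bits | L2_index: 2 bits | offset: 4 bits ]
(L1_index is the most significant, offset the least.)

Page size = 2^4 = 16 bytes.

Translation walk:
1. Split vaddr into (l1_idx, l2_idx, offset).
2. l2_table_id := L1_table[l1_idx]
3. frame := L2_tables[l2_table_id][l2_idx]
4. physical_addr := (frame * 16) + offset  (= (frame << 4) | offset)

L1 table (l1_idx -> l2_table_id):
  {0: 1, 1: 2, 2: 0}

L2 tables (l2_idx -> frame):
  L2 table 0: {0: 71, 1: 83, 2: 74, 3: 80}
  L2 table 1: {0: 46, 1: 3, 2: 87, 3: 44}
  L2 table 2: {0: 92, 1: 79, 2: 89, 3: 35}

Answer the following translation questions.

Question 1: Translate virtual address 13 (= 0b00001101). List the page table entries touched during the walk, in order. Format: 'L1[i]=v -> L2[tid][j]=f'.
Answer: L1[0]=1 -> L2[1][0]=46

Derivation:
vaddr = 13 = 0b00001101
Split: l1_idx=0, l2_idx=0, offset=13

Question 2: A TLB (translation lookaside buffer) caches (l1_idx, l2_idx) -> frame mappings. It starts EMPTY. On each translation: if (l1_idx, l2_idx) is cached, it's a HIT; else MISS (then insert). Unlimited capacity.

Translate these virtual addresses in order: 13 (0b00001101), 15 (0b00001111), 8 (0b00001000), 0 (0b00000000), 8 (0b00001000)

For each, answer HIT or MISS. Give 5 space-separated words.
Answer: MISS HIT HIT HIT HIT

Derivation:
vaddr=13: (0,0) not in TLB -> MISS, insert
vaddr=15: (0,0) in TLB -> HIT
vaddr=8: (0,0) in TLB -> HIT
vaddr=0: (0,0) in TLB -> HIT
vaddr=8: (0,0) in TLB -> HIT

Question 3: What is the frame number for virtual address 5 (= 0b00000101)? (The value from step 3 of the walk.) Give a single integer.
vaddr = 5: l1_idx=0, l2_idx=0
L1[0] = 1; L2[1][0] = 46

Answer: 46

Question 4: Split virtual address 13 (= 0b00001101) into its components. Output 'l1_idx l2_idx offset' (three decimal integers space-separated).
Answer: 0 0 13

Derivation:
vaddr = 13 = 0b00001101
  top 2 bits -> l1_idx = 0
  next 2 bits -> l2_idx = 0
  bottom 4 bits -> offset = 13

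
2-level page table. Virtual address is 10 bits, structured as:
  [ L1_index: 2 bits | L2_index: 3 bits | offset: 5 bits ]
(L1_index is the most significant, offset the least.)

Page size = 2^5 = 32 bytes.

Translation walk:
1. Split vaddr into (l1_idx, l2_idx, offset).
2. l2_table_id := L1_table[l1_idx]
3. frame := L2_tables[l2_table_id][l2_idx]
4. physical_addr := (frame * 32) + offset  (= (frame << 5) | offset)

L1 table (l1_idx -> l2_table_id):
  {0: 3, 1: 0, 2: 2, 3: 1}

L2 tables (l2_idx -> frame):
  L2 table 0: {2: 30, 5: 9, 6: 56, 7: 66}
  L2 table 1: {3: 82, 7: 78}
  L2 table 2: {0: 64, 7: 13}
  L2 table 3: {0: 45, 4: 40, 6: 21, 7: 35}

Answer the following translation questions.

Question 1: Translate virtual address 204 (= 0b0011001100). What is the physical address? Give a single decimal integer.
Answer: 684

Derivation:
vaddr = 204 = 0b0011001100
Split: l1_idx=0, l2_idx=6, offset=12
L1[0] = 3
L2[3][6] = 21
paddr = 21 * 32 + 12 = 684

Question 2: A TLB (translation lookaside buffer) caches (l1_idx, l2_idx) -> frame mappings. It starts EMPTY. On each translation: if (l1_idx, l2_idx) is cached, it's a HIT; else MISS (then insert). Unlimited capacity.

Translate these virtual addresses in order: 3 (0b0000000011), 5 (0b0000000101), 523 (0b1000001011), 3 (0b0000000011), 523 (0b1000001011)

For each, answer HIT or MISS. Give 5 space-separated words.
Answer: MISS HIT MISS HIT HIT

Derivation:
vaddr=3: (0,0) not in TLB -> MISS, insert
vaddr=5: (0,0) in TLB -> HIT
vaddr=523: (2,0) not in TLB -> MISS, insert
vaddr=3: (0,0) in TLB -> HIT
vaddr=523: (2,0) in TLB -> HIT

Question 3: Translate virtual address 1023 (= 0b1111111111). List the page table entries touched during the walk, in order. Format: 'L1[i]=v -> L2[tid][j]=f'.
vaddr = 1023 = 0b1111111111
Split: l1_idx=3, l2_idx=7, offset=31

Answer: L1[3]=1 -> L2[1][7]=78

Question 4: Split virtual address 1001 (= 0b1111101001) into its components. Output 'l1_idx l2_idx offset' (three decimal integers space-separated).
vaddr = 1001 = 0b1111101001
  top 2 bits -> l1_idx = 3
  next 3 bits -> l2_idx = 7
  bottom 5 bits -> offset = 9

Answer: 3 7 9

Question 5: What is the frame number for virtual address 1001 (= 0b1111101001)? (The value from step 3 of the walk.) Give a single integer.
vaddr = 1001: l1_idx=3, l2_idx=7
L1[3] = 1; L2[1][7] = 78

Answer: 78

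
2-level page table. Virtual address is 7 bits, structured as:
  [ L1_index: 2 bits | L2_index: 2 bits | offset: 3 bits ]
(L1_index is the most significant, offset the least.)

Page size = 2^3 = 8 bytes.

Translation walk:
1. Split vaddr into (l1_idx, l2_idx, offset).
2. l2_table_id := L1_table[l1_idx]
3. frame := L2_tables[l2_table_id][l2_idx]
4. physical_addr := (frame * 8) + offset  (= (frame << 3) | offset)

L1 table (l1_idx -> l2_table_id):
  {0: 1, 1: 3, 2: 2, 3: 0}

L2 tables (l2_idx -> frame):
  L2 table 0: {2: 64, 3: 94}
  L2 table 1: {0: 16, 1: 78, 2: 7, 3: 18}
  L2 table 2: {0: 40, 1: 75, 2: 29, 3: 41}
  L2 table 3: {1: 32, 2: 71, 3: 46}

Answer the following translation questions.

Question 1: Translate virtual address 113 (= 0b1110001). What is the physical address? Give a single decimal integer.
Answer: 513

Derivation:
vaddr = 113 = 0b1110001
Split: l1_idx=3, l2_idx=2, offset=1
L1[3] = 0
L2[0][2] = 64
paddr = 64 * 8 + 1 = 513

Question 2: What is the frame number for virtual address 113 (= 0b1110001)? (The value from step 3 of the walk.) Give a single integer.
vaddr = 113: l1_idx=3, l2_idx=2
L1[3] = 0; L2[0][2] = 64

Answer: 64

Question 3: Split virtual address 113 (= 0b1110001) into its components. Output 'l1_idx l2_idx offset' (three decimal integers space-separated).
vaddr = 113 = 0b1110001
  top 2 bits -> l1_idx = 3
  next 2 bits -> l2_idx = 2
  bottom 3 bits -> offset = 1

Answer: 3 2 1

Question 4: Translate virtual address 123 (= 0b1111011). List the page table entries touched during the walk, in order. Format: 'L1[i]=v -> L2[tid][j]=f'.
vaddr = 123 = 0b1111011
Split: l1_idx=3, l2_idx=3, offset=3

Answer: L1[3]=0 -> L2[0][3]=94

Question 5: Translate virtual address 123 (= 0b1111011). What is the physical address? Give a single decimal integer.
Answer: 755

Derivation:
vaddr = 123 = 0b1111011
Split: l1_idx=3, l2_idx=3, offset=3
L1[3] = 0
L2[0][3] = 94
paddr = 94 * 8 + 3 = 755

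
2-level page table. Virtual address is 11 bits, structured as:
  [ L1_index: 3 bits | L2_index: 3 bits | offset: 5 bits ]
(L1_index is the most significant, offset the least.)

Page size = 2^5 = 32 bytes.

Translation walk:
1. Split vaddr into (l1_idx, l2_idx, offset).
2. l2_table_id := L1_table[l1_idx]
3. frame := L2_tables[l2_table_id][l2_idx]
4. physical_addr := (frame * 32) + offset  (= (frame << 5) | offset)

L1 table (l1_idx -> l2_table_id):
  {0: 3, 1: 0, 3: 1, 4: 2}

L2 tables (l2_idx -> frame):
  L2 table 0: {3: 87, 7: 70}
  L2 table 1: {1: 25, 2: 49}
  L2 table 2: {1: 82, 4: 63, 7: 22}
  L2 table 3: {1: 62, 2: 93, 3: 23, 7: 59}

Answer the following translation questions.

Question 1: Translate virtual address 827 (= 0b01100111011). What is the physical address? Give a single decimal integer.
Answer: 827

Derivation:
vaddr = 827 = 0b01100111011
Split: l1_idx=3, l2_idx=1, offset=27
L1[3] = 1
L2[1][1] = 25
paddr = 25 * 32 + 27 = 827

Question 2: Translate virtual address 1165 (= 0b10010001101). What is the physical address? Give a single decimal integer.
vaddr = 1165 = 0b10010001101
Split: l1_idx=4, l2_idx=4, offset=13
L1[4] = 2
L2[2][4] = 63
paddr = 63 * 32 + 13 = 2029

Answer: 2029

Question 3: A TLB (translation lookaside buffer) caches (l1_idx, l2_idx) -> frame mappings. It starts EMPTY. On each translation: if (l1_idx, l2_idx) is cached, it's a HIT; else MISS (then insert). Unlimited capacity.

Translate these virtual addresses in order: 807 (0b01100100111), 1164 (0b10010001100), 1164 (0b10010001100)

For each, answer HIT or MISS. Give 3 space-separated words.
Answer: MISS MISS HIT

Derivation:
vaddr=807: (3,1) not in TLB -> MISS, insert
vaddr=1164: (4,4) not in TLB -> MISS, insert
vaddr=1164: (4,4) in TLB -> HIT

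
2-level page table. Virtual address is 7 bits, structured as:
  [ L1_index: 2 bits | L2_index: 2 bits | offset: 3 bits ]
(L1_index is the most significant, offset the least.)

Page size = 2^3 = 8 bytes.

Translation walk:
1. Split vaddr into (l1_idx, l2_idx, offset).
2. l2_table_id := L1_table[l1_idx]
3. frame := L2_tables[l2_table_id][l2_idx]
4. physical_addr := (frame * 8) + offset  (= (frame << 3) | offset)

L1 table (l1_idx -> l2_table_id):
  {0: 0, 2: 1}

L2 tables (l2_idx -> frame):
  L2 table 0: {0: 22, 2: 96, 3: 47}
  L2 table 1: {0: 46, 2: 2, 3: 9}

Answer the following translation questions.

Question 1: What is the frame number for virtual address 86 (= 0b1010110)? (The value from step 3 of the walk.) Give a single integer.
Answer: 2

Derivation:
vaddr = 86: l1_idx=2, l2_idx=2
L1[2] = 1; L2[1][2] = 2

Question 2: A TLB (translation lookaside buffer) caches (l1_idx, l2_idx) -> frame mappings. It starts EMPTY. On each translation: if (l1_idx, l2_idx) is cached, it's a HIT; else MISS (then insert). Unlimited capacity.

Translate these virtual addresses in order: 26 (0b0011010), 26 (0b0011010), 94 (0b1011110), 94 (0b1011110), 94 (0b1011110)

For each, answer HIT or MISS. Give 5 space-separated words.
Answer: MISS HIT MISS HIT HIT

Derivation:
vaddr=26: (0,3) not in TLB -> MISS, insert
vaddr=26: (0,3) in TLB -> HIT
vaddr=94: (2,3) not in TLB -> MISS, insert
vaddr=94: (2,3) in TLB -> HIT
vaddr=94: (2,3) in TLB -> HIT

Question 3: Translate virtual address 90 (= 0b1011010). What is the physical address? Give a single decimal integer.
Answer: 74

Derivation:
vaddr = 90 = 0b1011010
Split: l1_idx=2, l2_idx=3, offset=2
L1[2] = 1
L2[1][3] = 9
paddr = 9 * 8 + 2 = 74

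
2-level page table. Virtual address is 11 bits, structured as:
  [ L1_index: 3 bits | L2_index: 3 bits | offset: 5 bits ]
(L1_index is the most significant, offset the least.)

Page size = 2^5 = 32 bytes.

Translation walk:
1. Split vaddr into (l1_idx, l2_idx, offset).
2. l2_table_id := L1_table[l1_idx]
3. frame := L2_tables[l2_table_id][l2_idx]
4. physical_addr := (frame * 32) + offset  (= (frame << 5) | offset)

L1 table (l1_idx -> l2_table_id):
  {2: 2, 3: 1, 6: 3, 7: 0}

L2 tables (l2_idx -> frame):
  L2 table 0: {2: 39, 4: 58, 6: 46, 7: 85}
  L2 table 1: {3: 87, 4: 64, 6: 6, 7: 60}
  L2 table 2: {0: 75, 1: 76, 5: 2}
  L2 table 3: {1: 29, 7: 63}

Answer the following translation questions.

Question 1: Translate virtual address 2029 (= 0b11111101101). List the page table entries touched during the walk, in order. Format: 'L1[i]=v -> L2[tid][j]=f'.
Answer: L1[7]=0 -> L2[0][7]=85

Derivation:
vaddr = 2029 = 0b11111101101
Split: l1_idx=7, l2_idx=7, offset=13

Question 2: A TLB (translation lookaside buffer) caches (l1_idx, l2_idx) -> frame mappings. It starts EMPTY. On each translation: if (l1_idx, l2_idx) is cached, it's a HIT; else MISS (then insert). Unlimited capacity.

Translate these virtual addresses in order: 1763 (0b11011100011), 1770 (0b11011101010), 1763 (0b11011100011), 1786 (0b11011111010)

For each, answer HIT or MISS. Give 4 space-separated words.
Answer: MISS HIT HIT HIT

Derivation:
vaddr=1763: (6,7) not in TLB -> MISS, insert
vaddr=1770: (6,7) in TLB -> HIT
vaddr=1763: (6,7) in TLB -> HIT
vaddr=1786: (6,7) in TLB -> HIT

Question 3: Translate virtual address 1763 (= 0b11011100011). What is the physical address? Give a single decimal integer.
vaddr = 1763 = 0b11011100011
Split: l1_idx=6, l2_idx=7, offset=3
L1[6] = 3
L2[3][7] = 63
paddr = 63 * 32 + 3 = 2019

Answer: 2019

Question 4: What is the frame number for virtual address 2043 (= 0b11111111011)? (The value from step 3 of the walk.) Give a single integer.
Answer: 85

Derivation:
vaddr = 2043: l1_idx=7, l2_idx=7
L1[7] = 0; L2[0][7] = 85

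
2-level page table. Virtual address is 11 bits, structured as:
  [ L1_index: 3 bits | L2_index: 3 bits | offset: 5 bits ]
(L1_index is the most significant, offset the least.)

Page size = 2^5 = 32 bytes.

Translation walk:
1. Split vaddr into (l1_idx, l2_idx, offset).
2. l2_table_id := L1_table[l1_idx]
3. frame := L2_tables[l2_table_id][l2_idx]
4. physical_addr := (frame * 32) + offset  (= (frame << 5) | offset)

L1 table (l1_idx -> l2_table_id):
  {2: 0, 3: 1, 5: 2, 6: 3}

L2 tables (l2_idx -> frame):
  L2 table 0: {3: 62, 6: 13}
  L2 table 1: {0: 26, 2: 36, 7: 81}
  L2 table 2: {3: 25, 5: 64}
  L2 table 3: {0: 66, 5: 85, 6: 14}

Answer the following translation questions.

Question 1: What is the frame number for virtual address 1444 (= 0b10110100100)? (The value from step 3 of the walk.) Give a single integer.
Answer: 64

Derivation:
vaddr = 1444: l1_idx=5, l2_idx=5
L1[5] = 2; L2[2][5] = 64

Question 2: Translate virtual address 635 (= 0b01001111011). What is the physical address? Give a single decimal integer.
vaddr = 635 = 0b01001111011
Split: l1_idx=2, l2_idx=3, offset=27
L1[2] = 0
L2[0][3] = 62
paddr = 62 * 32 + 27 = 2011

Answer: 2011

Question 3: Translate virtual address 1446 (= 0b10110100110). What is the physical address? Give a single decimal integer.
Answer: 2054

Derivation:
vaddr = 1446 = 0b10110100110
Split: l1_idx=5, l2_idx=5, offset=6
L1[5] = 2
L2[2][5] = 64
paddr = 64 * 32 + 6 = 2054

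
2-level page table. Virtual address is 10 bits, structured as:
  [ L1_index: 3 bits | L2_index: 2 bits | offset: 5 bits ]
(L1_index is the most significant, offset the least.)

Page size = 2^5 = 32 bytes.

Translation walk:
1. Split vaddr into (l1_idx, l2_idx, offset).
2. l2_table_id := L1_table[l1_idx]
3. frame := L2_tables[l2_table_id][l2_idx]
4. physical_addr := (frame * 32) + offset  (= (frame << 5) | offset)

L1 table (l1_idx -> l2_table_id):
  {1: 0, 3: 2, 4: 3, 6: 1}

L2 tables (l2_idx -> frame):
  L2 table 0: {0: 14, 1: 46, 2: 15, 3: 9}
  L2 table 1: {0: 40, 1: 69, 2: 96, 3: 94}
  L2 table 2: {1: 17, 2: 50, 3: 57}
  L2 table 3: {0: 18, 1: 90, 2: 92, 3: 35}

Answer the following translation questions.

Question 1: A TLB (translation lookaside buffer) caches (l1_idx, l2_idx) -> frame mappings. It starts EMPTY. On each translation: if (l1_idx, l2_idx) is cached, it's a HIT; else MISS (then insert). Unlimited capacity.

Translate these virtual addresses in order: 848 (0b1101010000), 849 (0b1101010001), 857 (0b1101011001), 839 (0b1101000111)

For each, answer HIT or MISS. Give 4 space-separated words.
Answer: MISS HIT HIT HIT

Derivation:
vaddr=848: (6,2) not in TLB -> MISS, insert
vaddr=849: (6,2) in TLB -> HIT
vaddr=857: (6,2) in TLB -> HIT
vaddr=839: (6,2) in TLB -> HIT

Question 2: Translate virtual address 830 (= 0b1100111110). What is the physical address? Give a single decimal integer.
Answer: 2238

Derivation:
vaddr = 830 = 0b1100111110
Split: l1_idx=6, l2_idx=1, offset=30
L1[6] = 1
L2[1][1] = 69
paddr = 69 * 32 + 30 = 2238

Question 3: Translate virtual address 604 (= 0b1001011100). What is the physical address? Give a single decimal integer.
vaddr = 604 = 0b1001011100
Split: l1_idx=4, l2_idx=2, offset=28
L1[4] = 3
L2[3][2] = 92
paddr = 92 * 32 + 28 = 2972

Answer: 2972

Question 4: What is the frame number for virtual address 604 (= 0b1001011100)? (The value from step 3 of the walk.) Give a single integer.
vaddr = 604: l1_idx=4, l2_idx=2
L1[4] = 3; L2[3][2] = 92

Answer: 92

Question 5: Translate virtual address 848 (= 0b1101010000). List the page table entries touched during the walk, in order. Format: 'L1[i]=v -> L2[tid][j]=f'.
Answer: L1[6]=1 -> L2[1][2]=96

Derivation:
vaddr = 848 = 0b1101010000
Split: l1_idx=6, l2_idx=2, offset=16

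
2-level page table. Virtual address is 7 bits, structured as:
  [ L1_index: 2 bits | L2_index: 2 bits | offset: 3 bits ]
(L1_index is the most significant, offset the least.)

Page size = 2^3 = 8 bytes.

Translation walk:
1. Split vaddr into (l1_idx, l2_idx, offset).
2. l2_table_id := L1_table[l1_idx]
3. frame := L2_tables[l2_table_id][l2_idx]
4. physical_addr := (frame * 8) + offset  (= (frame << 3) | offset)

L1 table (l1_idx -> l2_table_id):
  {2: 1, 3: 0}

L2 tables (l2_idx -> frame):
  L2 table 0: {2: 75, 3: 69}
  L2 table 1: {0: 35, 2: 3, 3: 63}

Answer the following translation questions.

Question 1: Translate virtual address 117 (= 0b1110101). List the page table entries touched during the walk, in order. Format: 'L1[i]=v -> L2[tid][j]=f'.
Answer: L1[3]=0 -> L2[0][2]=75

Derivation:
vaddr = 117 = 0b1110101
Split: l1_idx=3, l2_idx=2, offset=5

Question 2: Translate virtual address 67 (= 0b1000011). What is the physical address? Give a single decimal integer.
Answer: 283

Derivation:
vaddr = 67 = 0b1000011
Split: l1_idx=2, l2_idx=0, offset=3
L1[2] = 1
L2[1][0] = 35
paddr = 35 * 8 + 3 = 283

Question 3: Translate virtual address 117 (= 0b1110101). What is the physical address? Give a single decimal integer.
vaddr = 117 = 0b1110101
Split: l1_idx=3, l2_idx=2, offset=5
L1[3] = 0
L2[0][2] = 75
paddr = 75 * 8 + 5 = 605

Answer: 605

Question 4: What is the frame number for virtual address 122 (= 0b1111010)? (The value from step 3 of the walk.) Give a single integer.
vaddr = 122: l1_idx=3, l2_idx=3
L1[3] = 0; L2[0][3] = 69

Answer: 69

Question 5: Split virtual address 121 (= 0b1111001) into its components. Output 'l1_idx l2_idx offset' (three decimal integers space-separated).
vaddr = 121 = 0b1111001
  top 2 bits -> l1_idx = 3
  next 2 bits -> l2_idx = 3
  bottom 3 bits -> offset = 1

Answer: 3 3 1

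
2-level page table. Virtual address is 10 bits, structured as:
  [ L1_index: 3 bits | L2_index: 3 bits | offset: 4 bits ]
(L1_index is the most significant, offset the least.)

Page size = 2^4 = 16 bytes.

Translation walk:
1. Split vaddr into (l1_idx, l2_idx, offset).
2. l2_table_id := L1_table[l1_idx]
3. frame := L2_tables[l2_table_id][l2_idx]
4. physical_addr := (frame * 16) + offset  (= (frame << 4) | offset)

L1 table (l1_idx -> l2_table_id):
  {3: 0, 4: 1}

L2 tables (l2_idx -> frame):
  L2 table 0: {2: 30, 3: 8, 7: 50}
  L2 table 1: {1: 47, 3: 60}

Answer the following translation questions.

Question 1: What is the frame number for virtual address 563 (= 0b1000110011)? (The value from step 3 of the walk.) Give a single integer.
vaddr = 563: l1_idx=4, l2_idx=3
L1[4] = 1; L2[1][3] = 60

Answer: 60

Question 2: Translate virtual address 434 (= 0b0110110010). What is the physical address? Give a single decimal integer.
Answer: 130

Derivation:
vaddr = 434 = 0b0110110010
Split: l1_idx=3, l2_idx=3, offset=2
L1[3] = 0
L2[0][3] = 8
paddr = 8 * 16 + 2 = 130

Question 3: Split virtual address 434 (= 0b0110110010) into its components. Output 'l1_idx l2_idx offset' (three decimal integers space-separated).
vaddr = 434 = 0b0110110010
  top 3 bits -> l1_idx = 3
  next 3 bits -> l2_idx = 3
  bottom 4 bits -> offset = 2

Answer: 3 3 2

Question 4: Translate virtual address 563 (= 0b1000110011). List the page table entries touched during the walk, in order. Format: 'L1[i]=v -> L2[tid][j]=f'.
Answer: L1[4]=1 -> L2[1][3]=60

Derivation:
vaddr = 563 = 0b1000110011
Split: l1_idx=4, l2_idx=3, offset=3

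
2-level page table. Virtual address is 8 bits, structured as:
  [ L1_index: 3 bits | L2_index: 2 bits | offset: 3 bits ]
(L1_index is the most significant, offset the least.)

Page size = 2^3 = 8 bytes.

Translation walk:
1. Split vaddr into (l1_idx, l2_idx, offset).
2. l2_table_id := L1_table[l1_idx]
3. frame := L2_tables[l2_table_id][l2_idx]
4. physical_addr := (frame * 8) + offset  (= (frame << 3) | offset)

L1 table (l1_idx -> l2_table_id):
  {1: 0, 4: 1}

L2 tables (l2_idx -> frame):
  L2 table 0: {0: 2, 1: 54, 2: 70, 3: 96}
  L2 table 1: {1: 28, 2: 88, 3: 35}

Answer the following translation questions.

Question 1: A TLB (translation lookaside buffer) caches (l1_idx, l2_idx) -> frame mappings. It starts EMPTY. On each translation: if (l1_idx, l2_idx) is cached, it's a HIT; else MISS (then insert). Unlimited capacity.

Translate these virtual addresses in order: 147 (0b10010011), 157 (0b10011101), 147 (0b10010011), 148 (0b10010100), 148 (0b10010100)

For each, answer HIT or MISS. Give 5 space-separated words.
Answer: MISS MISS HIT HIT HIT

Derivation:
vaddr=147: (4,2) not in TLB -> MISS, insert
vaddr=157: (4,3) not in TLB -> MISS, insert
vaddr=147: (4,2) in TLB -> HIT
vaddr=148: (4,2) in TLB -> HIT
vaddr=148: (4,2) in TLB -> HIT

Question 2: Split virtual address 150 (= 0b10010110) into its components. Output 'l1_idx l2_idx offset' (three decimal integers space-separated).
vaddr = 150 = 0b10010110
  top 3 bits -> l1_idx = 4
  next 2 bits -> l2_idx = 2
  bottom 3 bits -> offset = 6

Answer: 4 2 6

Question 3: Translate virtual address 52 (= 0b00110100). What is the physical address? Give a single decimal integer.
vaddr = 52 = 0b00110100
Split: l1_idx=1, l2_idx=2, offset=4
L1[1] = 0
L2[0][2] = 70
paddr = 70 * 8 + 4 = 564

Answer: 564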